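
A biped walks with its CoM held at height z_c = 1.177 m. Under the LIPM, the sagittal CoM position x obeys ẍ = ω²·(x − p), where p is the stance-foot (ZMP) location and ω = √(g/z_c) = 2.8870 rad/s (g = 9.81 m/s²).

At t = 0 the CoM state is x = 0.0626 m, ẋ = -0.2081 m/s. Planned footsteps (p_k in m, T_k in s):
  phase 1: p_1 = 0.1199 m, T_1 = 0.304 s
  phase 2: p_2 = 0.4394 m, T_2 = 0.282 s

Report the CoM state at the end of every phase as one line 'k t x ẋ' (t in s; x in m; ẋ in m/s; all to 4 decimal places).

phase 1: p=0.1199, T=0.304, ωT=0.877648, cosh=1.410498, sinh=0.994738; start (x,ẋ)=(0.062600, -0.208100) → end (x,ẋ)=(-0.032624, -0.458079)
phase 2: p=0.4394, T=0.282, ωT=0.814134, cosh=1.350121, sinh=0.907099; start (x,ẋ)=(-0.032624, -0.458079) → end (x,ẋ)=(-0.341819, -1.854596)

1 0.3040 -0.0326 -0.4581
2 0.5860 -0.3418 -1.8546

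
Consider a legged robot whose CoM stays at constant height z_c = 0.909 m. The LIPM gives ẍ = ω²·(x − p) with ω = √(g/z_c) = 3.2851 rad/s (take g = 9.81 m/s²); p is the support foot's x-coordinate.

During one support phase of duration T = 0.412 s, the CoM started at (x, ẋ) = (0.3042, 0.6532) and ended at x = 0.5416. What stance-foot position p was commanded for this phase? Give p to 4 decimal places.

ωT = 3.2851·0.412 = 1.353461; cosh(ωT) = 2.064572, sinh(ωT) = 1.806228
x(T) = p + (x₀−p)·cosh(ωT) + (ẋ₀/ω)·sinh(ωT) ⇒ p·(1 − cosh) = x(T) − x₀·cosh − (ẋ₀/ω)·sinh
numerator   = 0.5416 − (0.3042)·2.064572 − (0.6532/3.2851)·1.806228 = -0.445588
denominator = 1 − 2.064572 = -1.064572
p = -0.445588 / -1.064572 = 0.4186

p = 0.4186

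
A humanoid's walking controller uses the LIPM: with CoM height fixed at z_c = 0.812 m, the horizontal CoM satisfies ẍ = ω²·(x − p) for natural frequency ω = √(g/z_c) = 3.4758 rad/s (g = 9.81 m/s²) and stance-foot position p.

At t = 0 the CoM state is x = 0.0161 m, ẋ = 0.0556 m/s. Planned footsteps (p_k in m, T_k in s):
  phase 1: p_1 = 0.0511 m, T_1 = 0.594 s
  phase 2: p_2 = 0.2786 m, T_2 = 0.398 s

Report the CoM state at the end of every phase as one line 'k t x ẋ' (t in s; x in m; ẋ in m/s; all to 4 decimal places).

phase 1: p=0.0511, T=0.594, ωT=2.064625, cosh=4.004604, sinh=3.877739; start (x,ẋ)=(0.016100, 0.055600) → end (x,ẋ)=(-0.027032, -0.249083)
phase 2: p=0.2786, T=0.398, ωT=1.383368, cosh=2.119523, sinh=1.868790; start (x,ẋ)=(-0.027032, -0.249083) → end (x,ẋ)=(-0.503114, -2.513179)

1 0.5940 -0.0270 -0.2491
2 0.9920 -0.5031 -2.5132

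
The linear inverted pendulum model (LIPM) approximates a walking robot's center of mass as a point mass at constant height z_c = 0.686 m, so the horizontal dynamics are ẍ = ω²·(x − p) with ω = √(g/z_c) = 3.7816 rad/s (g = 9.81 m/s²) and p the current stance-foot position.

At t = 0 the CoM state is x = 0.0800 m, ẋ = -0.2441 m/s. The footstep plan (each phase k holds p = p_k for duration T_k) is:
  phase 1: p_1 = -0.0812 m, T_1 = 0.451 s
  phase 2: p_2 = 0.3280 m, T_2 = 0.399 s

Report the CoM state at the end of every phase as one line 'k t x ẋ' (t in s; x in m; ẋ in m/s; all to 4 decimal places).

phase 1: p=-0.0812, T=0.451, ωT=1.705502, cosh=2.842914, sinh=2.661232; start (x,ẋ)=(0.080000, -0.244100) → end (x,ẋ)=(0.205297, 0.928316)
phase 2: p=0.3280, T=0.399, ωT=1.508858, cosh=2.371364, sinh=2.150202; start (x,ẋ)=(0.205297, 0.928316) → end (x,ẋ)=(0.564862, 1.203650)

1 0.4510 0.2053 0.9283
2 0.8500 0.5649 1.2036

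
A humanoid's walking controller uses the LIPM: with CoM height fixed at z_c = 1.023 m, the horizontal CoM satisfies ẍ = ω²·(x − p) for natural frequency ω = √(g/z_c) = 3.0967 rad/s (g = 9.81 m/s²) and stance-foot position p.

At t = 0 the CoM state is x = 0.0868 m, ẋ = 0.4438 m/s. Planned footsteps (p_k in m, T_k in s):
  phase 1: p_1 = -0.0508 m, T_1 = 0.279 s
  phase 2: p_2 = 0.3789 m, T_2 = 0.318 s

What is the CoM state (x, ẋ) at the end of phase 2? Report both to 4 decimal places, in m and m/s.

x = 0.6152, ẋ = 1.2315

phase 1: p=-0.0508, T=0.279, ωT=0.863979, cosh=1.397032, sinh=0.975551; start (x,ẋ)=(0.086800, 0.443800) → end (x,ẋ)=(0.281242, 1.035691)
phase 2: p=0.3789, T=0.318, ωT=0.984751, cosh=1.525338, sinh=1.151806; start (x,ẋ)=(0.281242, 1.035691) → end (x,ẋ)=(0.615159, 1.231451)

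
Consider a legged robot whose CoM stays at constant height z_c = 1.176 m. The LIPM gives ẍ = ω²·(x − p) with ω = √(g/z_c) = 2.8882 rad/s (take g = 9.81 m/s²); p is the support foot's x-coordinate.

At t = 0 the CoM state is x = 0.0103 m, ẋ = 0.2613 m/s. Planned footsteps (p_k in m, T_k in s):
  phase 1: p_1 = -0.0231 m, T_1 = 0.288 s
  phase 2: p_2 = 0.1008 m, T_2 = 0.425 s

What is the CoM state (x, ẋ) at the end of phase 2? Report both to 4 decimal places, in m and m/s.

x = 0.3532, ẋ = 0.8548

phase 1: p=-0.0231, T=0.288, ωT=0.831802, cosh=1.366359, sinh=0.931095; start (x,ẋ)=(0.010300, 0.261300) → end (x,ẋ)=(0.106774, 0.446849)
phase 2: p=0.1008, T=0.425, ωT=1.227485, cosh=1.852832, sinh=1.559804; start (x,ẋ)=(0.106774, 0.446849) → end (x,ẋ)=(0.353194, 0.854849)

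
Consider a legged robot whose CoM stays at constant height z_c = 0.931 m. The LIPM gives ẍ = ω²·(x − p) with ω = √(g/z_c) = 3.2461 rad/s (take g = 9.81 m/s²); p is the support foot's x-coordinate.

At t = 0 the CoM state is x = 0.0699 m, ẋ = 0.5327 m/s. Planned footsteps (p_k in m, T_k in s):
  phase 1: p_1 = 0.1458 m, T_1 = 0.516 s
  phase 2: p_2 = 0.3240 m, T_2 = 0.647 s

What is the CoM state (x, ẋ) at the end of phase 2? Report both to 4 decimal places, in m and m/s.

phase 1: p=0.1458, T=0.516, ωT=1.674988, cosh=2.763020, sinh=2.575709; start (x,ẋ)=(0.069900, 0.532700) → end (x,ẋ)=(0.358773, 0.837260)
phase 2: p=0.3240, T=0.647, ωT=2.100227, cosh=4.145225, sinh=4.022796; start (x,ẋ)=(0.358773, 0.837260) → end (x,ẋ)=(1.505732, 3.924705)

x = 1.5057, ẋ = 3.9247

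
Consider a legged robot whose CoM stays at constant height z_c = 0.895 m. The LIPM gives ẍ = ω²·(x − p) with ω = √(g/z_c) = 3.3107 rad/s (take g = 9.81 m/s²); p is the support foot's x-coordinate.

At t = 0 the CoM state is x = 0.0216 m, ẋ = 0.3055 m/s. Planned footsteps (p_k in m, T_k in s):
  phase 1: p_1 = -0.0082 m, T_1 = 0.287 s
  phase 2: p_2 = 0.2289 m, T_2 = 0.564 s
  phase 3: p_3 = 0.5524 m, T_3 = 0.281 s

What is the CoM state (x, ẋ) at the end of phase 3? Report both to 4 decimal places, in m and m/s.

phase 1: p=-0.0082, T=0.287, ωT=0.950171, cosh=1.486413, sinh=1.099738; start (x,ẋ)=(0.021600, 0.305500) → end (x,ẋ)=(0.137575, 0.562598)
phase 2: p=0.2289, T=0.564, ωT=1.867235, cosh=3.312465, sinh=3.157915; start (x,ẋ)=(0.137575, 0.562598) → end (x,ẋ)=(0.463025, 0.908794)
phase 3: p=0.5524, T=0.281, ωT=0.930307, cosh=1.464860, sinh=1.070427; start (x,ẋ)=(0.463025, 0.908794) → end (x,ẋ)=(0.715312, 1.014522)

x = 0.7153, ẋ = 1.0145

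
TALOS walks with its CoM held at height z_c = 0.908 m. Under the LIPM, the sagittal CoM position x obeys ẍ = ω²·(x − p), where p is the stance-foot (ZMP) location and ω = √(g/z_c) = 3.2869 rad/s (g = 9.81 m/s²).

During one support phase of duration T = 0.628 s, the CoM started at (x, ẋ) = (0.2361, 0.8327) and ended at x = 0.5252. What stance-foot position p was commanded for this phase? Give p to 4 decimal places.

p = 0.4668

ωT = 3.2869·0.628 = 2.064173; cosh(ωT) = 4.002852, sinh(ωT) = 3.875929
x(T) = p + (x₀−p)·cosh(ωT) + (ẋ₀/ω)·sinh(ωT) ⇒ p·(1 − cosh) = x(T) − x₀·cosh − (ẋ₀/ω)·sinh
numerator   = 0.5252 − (0.2361)·4.002852 − (0.8327/3.2869)·3.875929 = -1.401797
denominator = 1 − 4.002852 = -3.002852
p = -1.401797 / -3.002852 = 0.4668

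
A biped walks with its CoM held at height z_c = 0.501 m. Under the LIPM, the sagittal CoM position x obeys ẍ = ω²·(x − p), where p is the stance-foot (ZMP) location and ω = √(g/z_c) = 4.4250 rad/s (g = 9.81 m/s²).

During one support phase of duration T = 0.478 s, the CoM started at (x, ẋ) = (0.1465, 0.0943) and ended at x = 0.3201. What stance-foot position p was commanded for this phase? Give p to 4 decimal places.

p = 0.1195

ωT = 4.4250·0.478 = 2.115150; cosh(ωT) = 4.205722, sinh(ωT) = 4.085107
x(T) = p + (x₀−p)·cosh(ωT) + (ẋ₀/ω)·sinh(ωT) ⇒ p·(1 − cosh) = x(T) − x₀·cosh − (ẋ₀/ω)·sinh
numerator   = 0.3201 − (0.1465)·4.205722 − (0.0943/4.4250)·4.085107 = -0.383095
denominator = 1 − 4.205722 = -3.205722
p = -0.383095 / -3.205722 = 0.1195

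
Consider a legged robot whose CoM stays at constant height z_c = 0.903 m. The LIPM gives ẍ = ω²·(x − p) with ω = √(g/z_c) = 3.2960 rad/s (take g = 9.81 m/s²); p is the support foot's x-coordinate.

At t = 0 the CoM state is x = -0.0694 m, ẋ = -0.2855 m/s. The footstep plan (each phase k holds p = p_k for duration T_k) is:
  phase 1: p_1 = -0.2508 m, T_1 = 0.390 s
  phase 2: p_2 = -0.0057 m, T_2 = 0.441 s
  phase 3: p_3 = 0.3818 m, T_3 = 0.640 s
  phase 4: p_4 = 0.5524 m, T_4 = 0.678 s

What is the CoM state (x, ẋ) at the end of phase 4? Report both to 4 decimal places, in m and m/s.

phase 1: p=-0.2508, T=0.390, ωT=1.285440, cosh=1.946394, sinh=1.669865; start (x,ẋ)=(-0.069400, -0.285500) → end (x,ẋ)=(-0.042368, 0.442707)
phase 2: p=-0.0057, T=0.441, ωT=1.453536, cosh=2.255979, sinh=2.022237; start (x,ẋ)=(-0.042368, 0.442707) → end (x,ẋ)=(0.183197, 0.754335)
phase 3: p=0.3818, T=0.640, ωT=2.109440, cosh=4.182465, sinh=4.061159; start (x,ẋ)=(0.183197, 0.754335) → end (x,ẋ)=(0.480604, 0.496570)
phase 4: p=0.5524, T=0.678, ωT=2.234688, cosh=4.725296, sinh=4.618270; start (x,ẋ)=(0.480604, 0.496570) → end (x,ẋ)=(0.908923, 1.253573)

x = 0.9089, ẋ = 1.2536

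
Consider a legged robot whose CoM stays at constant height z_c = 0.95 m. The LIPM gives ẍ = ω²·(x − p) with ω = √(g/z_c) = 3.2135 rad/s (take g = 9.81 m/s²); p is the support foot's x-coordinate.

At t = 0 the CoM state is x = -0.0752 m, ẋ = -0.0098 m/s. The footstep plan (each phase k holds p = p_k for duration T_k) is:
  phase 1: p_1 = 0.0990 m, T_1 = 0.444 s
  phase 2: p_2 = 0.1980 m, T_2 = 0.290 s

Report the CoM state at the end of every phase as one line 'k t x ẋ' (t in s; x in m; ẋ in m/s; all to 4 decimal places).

1 0.4440 -0.2907 -1.1202
2 0.7340 -0.8927 -3.3277

phase 1: p=0.0990, T=0.444, ωT=1.426794, cosh=2.202701, sinh=1.962623; start (x,ẋ)=(-0.075200, -0.009800) → end (x,ẋ)=(-0.290696, -1.120247)
phase 2: p=0.1980, T=0.290, ωT=0.931915, cosh=1.466583, sinh=1.072784; start (x,ẋ)=(-0.290696, -1.120247) → end (x,ẋ)=(-0.892692, -3.327661)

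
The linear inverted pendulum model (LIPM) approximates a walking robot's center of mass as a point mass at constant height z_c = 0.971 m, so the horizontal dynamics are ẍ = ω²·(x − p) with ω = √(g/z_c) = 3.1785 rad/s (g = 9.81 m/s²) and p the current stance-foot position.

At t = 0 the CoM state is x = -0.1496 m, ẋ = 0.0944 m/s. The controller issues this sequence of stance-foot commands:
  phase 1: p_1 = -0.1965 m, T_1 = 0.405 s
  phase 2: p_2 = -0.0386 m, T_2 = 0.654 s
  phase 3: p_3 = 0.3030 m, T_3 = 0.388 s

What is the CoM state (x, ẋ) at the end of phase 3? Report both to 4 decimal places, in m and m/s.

x = 1.3053, ẋ = 3.5200

phase 1: p=-0.1965, T=0.405, ωT=1.287293, cosh=1.949491, sinh=1.673474; start (x,ẋ)=(-0.149600, 0.094400) → end (x,ẋ)=(-0.055367, 0.433499)
phase 2: p=-0.0386, T=0.654, ωT=2.078739, cosh=4.059735, sinh=3.934647; start (x,ẋ)=(-0.055367, 0.433499) → end (x,ẋ)=(0.429955, 1.550194)
phase 3: p=0.3030, T=0.388, ωT=1.233258, cosh=1.861868, sinh=1.570526; start (x,ẋ)=(0.429955, 1.550194) → end (x,ẋ)=(1.305338, 3.520004)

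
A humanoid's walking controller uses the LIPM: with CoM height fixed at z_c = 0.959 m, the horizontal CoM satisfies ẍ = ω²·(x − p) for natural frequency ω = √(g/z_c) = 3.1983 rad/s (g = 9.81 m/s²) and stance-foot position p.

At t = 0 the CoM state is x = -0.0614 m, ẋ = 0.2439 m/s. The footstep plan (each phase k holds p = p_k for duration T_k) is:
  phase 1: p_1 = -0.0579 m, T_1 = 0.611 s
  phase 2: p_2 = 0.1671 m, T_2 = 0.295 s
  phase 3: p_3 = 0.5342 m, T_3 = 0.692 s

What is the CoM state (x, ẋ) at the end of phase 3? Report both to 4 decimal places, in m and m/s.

x = 2.2198, ẋ = 5.5518

phase 1: p=-0.0579, T=0.611, ωT=1.954161, cosh=3.599840, sinh=3.458157; start (x,ẋ)=(-0.061400, 0.243900) → end (x,ẋ)=(0.193217, 0.839290)
phase 2: p=0.1671, T=0.295, ωT=0.943499, cosh=1.479108, sinh=1.089845; start (x,ẋ)=(0.193217, 0.839290) → end (x,ẋ)=(0.491724, 1.332436)
phase 3: p=0.5342, T=0.692, ωT=2.213224, cosh=4.627248, sinh=4.517901; start (x,ẋ)=(0.491724, 1.332436) → end (x,ẋ)=(2.219847, 5.551758)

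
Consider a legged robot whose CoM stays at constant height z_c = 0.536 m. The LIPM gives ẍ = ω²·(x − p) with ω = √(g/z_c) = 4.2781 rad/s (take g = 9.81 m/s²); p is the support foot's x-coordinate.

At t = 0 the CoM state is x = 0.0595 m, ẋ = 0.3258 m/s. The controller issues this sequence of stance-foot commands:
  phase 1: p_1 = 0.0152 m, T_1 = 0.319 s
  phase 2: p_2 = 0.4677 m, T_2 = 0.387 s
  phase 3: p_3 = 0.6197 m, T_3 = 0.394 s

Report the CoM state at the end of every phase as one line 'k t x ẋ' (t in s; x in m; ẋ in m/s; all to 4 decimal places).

1 0.3190 0.2469 1.0260
2 0.7060 0.4736 0.4014
3 1.1000 0.4563 -0.5088

phase 1: p=0.0152, T=0.319, ωT=1.364714, cosh=2.085028, sinh=1.829575; start (x,ẋ)=(0.059500, 0.325800) → end (x,ẋ)=(0.246899, 1.026043)
phase 2: p=0.4677, T=0.387, ωT=1.655625, cosh=2.713661, sinh=2.522689; start (x,ẋ)=(0.246899, 1.026043) → end (x,ẋ)=(0.473552, 0.401374)
phase 3: p=0.6197, T=0.394, ωT=1.685571, cosh=2.790436, sinh=2.605097; start (x,ẋ)=(0.473552, 0.401374) → end (x,ẋ)=(0.456294, -0.508796)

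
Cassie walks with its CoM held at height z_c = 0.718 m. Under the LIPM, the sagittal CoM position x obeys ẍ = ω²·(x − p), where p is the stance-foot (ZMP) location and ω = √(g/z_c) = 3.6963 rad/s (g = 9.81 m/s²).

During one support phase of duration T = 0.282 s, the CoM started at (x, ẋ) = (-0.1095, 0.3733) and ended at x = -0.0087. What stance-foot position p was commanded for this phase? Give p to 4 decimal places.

p = -0.0681

ωT = 3.6963·0.282 = 1.042357; cosh(ωT) = 1.594257, sinh(ωT) = 1.241635
x(T) = p + (x₀−p)·cosh(ωT) + (ẋ₀/ω)·sinh(ωT) ⇒ p·(1 − cosh) = x(T) − x₀·cosh − (ẋ₀/ω)·sinh
numerator   = -0.0087 − (-0.1095)·1.594257 − (0.3733/3.6963)·1.241635 = 0.040475
denominator = 1 − 1.594257 = -0.594257
p = 0.040475 / -0.594257 = -0.0681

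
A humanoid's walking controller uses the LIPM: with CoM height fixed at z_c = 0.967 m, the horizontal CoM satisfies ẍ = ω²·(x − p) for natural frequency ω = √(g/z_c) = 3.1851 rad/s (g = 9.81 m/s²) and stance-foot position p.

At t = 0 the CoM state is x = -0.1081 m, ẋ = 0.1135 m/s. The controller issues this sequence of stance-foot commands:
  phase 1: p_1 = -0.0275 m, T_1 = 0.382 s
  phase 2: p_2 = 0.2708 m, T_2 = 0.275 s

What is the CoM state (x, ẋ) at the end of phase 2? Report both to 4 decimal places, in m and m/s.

phase 1: p=-0.0275, T=0.382, ωT=1.216708, cosh=1.836130, sinh=1.539926; start (x,ẋ)=(-0.108100, 0.113500) → end (x,ẋ)=(-0.120617, -0.186928)
phase 2: p=0.2708, T=0.275, ωT=0.875903, cosh=1.408764, sinh=0.992278; start (x,ẋ)=(-0.120617, -0.186928) → end (x,ẋ)=(-0.338849, -1.500413)

x = -0.3388, ẋ = -1.5004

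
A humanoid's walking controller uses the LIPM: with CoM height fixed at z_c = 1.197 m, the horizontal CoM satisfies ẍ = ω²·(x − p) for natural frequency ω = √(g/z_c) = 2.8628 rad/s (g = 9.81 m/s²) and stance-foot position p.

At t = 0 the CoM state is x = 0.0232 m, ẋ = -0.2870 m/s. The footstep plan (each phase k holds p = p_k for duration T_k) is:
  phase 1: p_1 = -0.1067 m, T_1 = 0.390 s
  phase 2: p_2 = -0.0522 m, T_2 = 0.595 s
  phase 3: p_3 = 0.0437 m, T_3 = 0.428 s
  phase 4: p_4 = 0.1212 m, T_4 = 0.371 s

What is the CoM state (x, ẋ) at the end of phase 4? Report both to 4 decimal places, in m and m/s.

phase 1: p=-0.1067, T=0.390, ωT=1.116492, cosh=1.690774, sinh=1.363348; start (x,ẋ)=(0.023200, -0.287000) → end (x,ẋ)=(-0.023746, 0.021746)
phase 2: p=-0.0522, T=0.595, ωT=1.703366, cosh=2.837237, sinh=2.655167; start (x,ẋ)=(-0.023746, 0.021746) → end (x,ẋ)=(0.048700, 0.277984)
phase 3: p=0.0437, T=0.428, ωT=1.225278, cosh=1.849395, sinh=1.555719; start (x,ẋ)=(0.048700, 0.277984) → end (x,ẋ)=(0.204010, 0.536369)
phase 4: p=0.1212, T=0.371, ωT=1.062099, cosh=1.619082, sinh=1.273353; start (x,ẋ)=(0.204010, 0.536369) → end (x,ẋ)=(0.493849, 1.170298)

x = 0.4938, ẋ = 1.1703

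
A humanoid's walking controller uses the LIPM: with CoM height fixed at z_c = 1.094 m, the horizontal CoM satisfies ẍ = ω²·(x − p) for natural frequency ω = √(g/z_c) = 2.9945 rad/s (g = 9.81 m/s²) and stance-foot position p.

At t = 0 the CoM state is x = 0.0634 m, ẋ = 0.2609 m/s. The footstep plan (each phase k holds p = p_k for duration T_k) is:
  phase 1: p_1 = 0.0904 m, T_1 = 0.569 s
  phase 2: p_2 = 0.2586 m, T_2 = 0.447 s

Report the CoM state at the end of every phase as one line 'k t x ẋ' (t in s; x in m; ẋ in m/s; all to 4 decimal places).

phase 1: p=0.0904, T=0.569, ωT=1.703870, cosh=2.838577, sinh=2.656599; start (x,ẋ)=(0.063400, 0.260900) → end (x,ẋ)=(0.245218, 0.525795)
phase 2: p=0.2586, T=0.447, ωT=1.338542, cosh=2.037853, sinh=1.775625; start (x,ẋ)=(0.245218, 0.525795) → end (x,ẋ)=(0.543106, 1.000340)

1 0.5690 0.2452 0.5258
2 1.0160 0.5431 1.0003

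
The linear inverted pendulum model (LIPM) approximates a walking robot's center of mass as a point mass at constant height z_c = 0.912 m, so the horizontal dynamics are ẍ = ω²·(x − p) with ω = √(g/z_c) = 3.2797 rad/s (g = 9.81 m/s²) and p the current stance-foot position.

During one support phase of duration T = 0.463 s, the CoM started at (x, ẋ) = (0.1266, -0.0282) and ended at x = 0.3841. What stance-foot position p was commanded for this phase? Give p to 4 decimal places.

ωT = 3.2797·0.463 = 1.518501; cosh(ωT) = 2.392208, sinh(ωT) = 2.173169
x(T) = p + (x₀−p)·cosh(ωT) + (ẋ₀/ω)·sinh(ωT) ⇒ p·(1 − cosh) = x(T) − x₀·cosh − (ẋ₀/ω)·sinh
numerator   = 0.3841 − (0.1266)·2.392208 − (-0.0282/3.2797)·2.173169 = 0.099932
denominator = 1 − 2.392208 = -1.392208
p = 0.099932 / -1.392208 = -0.0718

p = -0.0718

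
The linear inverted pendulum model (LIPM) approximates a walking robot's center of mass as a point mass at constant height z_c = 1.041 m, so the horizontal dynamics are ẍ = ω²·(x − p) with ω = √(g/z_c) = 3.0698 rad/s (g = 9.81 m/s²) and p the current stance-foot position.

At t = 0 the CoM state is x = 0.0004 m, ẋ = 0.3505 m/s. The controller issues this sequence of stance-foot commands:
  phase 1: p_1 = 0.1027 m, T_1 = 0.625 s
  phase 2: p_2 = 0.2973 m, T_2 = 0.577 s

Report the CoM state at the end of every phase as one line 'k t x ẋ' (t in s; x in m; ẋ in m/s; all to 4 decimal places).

1 0.6250 0.1273 0.1730
2 1.2020 -0.0561 -0.9668

phase 1: p=0.1027, T=0.625, ωT=1.918625, cosh=3.479197, sinh=3.332389; start (x,ẋ)=(0.000400, 0.350500) → end (x,ẋ)=(0.127260, 0.172954)
phase 2: p=0.2973, T=0.577, ωT=1.771275, cosh=3.024229, sinh=2.854113; start (x,ẋ)=(0.127260, 0.172954) → end (x,ẋ)=(-0.056139, -0.966767)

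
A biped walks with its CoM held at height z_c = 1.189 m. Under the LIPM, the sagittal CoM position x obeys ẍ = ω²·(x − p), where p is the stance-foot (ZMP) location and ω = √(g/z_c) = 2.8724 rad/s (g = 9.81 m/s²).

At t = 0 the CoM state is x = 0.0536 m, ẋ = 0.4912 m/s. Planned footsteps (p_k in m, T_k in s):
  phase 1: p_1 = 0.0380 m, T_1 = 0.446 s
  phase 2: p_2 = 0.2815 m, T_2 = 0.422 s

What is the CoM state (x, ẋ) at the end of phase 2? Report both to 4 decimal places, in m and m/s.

phase 1: p=0.0380, T=0.446, ωT=1.281090, cosh=1.939149, sinh=1.661415; start (x,ẋ)=(0.053600, 0.491200) → end (x,ẋ)=(0.352364, 1.026957)
phase 2: p=0.2815, T=0.422, ωT=1.212153, cosh=1.829134, sinh=1.531578; start (x,ẋ)=(0.352364, 1.026957) → end (x,ẋ)=(0.958698, 2.190194)

x = 0.9587, ẋ = 2.1902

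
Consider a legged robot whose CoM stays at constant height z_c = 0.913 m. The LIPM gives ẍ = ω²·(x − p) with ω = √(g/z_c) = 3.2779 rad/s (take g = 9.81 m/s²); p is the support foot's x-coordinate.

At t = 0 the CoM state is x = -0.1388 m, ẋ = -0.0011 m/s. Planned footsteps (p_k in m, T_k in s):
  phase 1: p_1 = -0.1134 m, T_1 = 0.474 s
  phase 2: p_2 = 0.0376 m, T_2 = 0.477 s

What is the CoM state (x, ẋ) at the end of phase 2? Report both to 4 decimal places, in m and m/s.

x = -0.6300, ẋ = -2.0809

phase 1: p=-0.1134, T=0.474, ωT=1.553725, cosh=2.470255, sinh=2.258796; start (x,ẋ)=(-0.138800, -0.001100) → end (x,ẋ)=(-0.176902, -0.190782)
phase 2: p=0.0376, T=0.477, ωT=1.563558, cosh=2.492587, sinh=2.283198; start (x,ẋ)=(-0.176902, -0.190782) → end (x,ẋ)=(-0.629954, -2.080896)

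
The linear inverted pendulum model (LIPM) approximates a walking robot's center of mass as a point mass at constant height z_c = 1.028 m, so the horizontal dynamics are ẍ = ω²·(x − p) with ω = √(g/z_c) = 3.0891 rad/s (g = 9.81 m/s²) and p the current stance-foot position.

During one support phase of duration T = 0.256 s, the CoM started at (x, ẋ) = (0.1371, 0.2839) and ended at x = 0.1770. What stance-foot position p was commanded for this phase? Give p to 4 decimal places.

ωT = 3.0891·0.256 = 0.790810; cosh(ωT) = 1.329329, sinh(ωT) = 0.875852
x(T) = p + (x₀−p)·cosh(ωT) + (ẋ₀/ω)·sinh(ωT) ⇒ p·(1 − cosh) = x(T) − x₀·cosh − (ẋ₀/ω)·sinh
numerator   = 0.1770 − (0.1371)·1.329329 − (0.2839/3.0891)·0.875852 = -0.085745
denominator = 1 − 1.329329 = -0.329329
p = -0.085745 / -0.329329 = 0.2604

p = 0.2604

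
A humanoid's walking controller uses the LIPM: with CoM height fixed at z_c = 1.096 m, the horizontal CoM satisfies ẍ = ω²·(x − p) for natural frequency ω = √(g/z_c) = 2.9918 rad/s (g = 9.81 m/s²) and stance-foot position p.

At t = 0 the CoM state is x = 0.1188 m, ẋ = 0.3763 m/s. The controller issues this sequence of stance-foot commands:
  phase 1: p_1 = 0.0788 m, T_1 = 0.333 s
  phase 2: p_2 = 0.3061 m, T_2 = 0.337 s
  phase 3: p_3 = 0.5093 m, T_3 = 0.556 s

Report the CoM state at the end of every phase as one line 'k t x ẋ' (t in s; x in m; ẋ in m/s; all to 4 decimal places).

1 0.3330 0.2874 0.7190
2 0.6700 0.5626 1.0501
3 1.2260 1.5479 3.2761

phase 1: p=0.0788, T=0.333, ωT=0.996269, cosh=1.538707, sinh=1.169453; start (x,ẋ)=(0.118800, 0.376300) → end (x,ẋ)=(0.287439, 0.718966)
phase 2: p=0.3061, T=0.337, ωT=1.008237, cosh=1.552813, sinh=1.187951; start (x,ẋ)=(0.287439, 0.718966) → end (x,ẋ)=(0.562602, 1.050096)
phase 3: p=0.5093, T=0.556, ωT=1.663441, cosh=2.733462, sinh=2.543976; start (x,ẋ)=(0.562602, 1.050096) → end (x,ẋ)=(1.547911, 3.276079)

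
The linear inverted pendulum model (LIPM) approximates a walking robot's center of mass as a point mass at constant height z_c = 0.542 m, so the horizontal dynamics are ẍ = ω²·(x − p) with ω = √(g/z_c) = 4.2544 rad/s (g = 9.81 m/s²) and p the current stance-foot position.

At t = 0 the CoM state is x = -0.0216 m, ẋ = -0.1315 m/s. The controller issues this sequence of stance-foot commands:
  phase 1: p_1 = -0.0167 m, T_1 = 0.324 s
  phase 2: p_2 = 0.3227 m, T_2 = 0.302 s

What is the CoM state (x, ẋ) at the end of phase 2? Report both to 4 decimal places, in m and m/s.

phase 1: p=-0.0167, T=0.324, ωT=1.378426, cosh=2.110312, sinh=1.858337; start (x,ẋ)=(-0.021600, -0.131500) → end (x,ẋ)=(-0.084480, -0.316246)
phase 2: p=0.3227, T=0.302, ωT=1.284829, cosh=1.945374, sinh=1.668676; start (x,ẋ)=(-0.084480, -0.316246) → end (x,ẋ)=(-0.593457, -3.505876)

x = -0.5935, ẋ = -3.5059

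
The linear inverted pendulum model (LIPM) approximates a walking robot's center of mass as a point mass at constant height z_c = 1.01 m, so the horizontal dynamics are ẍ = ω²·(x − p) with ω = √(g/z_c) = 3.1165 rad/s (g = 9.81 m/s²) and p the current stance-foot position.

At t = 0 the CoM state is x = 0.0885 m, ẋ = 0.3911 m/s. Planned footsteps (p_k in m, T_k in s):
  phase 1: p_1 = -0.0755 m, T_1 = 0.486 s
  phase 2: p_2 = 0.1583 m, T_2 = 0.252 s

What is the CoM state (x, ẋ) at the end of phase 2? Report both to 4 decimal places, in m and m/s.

phase 1: p=-0.0755, T=0.486, ωT=1.514619, cosh=2.383790, sinh=2.163898; start (x,ẋ)=(0.088500, 0.391100) → end (x,ẋ)=(0.586996, 2.038282)
phase 2: p=0.1583, T=0.252, ωT=0.785358, cosh=1.324574, sinh=0.868618; start (x,ẋ)=(0.586996, 2.038282) → end (x,ẋ)=(1.294241, 3.860357)

x = 1.2942, ẋ = 3.8604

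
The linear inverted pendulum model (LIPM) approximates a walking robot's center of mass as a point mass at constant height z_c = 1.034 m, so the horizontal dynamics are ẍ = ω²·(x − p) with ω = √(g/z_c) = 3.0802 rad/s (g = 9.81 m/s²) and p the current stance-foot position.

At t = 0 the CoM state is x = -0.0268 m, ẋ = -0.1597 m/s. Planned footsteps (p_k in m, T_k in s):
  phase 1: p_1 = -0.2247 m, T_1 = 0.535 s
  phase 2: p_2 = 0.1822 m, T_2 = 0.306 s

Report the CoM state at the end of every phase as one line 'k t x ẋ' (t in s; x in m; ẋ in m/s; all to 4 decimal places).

phase 1: p=-0.2247, T=0.535, ωT=1.647907, cosh=2.694273, sinh=2.501820; start (x,ẋ)=(-0.026800, -0.159700) → end (x,ẋ)=(0.178784, 1.094763)
phase 2: p=0.1822, T=0.306, ωT=0.942541, cosh=1.478066, sinh=1.088429; start (x,ẋ)=(0.178784, 1.094763) → end (x,ẋ)=(0.564000, 1.606680)

1 0.5350 0.1788 1.0948
2 0.8410 0.5640 1.6067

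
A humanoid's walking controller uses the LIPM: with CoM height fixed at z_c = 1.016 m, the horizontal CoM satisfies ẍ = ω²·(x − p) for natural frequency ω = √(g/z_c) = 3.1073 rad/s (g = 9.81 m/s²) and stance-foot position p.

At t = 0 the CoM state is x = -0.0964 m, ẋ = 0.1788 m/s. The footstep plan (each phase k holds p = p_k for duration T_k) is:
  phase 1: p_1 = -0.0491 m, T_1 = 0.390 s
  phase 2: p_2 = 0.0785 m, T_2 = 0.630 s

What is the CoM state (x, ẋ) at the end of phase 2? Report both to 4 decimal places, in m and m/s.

phase 1: p=-0.0491, T=0.390, ωT=1.211847, cosh=1.828666, sinh=1.531019; start (x,ẋ)=(-0.096400, 0.178800) → end (x,ẋ)=(-0.047498, 0.101944)
phase 2: p=0.0785, T=0.630, ωT=1.957599, cosh=3.611750, sinh=3.470552; start (x,ẋ)=(-0.047498, 0.101944) → end (x,ẋ)=(-0.262713, -0.990576)

x = -0.2627, ẋ = -0.9906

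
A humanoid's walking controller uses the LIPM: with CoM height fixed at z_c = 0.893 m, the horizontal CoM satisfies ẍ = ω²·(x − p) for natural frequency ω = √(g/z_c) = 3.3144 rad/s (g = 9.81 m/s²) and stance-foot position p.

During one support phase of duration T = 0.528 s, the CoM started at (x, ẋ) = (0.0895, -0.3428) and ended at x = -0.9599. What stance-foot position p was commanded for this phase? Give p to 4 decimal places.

p = 0.4768

ωT = 3.3144·0.528 = 1.750003; cosh(ωT) = 2.964197, sinh(ωT) = 2.790424
x(T) = p + (x₀−p)·cosh(ωT) + (ẋ₀/ω)·sinh(ωT) ⇒ p·(1 − cosh) = x(T) − x₀·cosh − (ẋ₀/ω)·sinh
numerator   = -0.9599 − (0.0895)·2.964197 − (-0.3428/3.3144)·2.790424 = -0.936589
denominator = 1 − 2.964197 = -1.964197
p = -0.936589 / -1.964197 = 0.4768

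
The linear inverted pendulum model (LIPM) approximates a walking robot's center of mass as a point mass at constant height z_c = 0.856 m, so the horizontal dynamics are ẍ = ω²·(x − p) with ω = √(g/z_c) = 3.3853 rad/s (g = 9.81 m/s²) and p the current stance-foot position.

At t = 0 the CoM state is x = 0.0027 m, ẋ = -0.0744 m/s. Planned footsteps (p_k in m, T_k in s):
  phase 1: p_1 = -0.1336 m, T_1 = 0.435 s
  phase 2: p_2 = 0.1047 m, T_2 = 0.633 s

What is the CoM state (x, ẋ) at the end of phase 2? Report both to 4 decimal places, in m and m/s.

phase 1: p=-0.1336, T=0.435, ωT=1.472606, cosh=2.294955, sinh=2.065627; start (x,ẋ)=(0.002700, -0.074400) → end (x,ẋ)=(0.133805, 0.782370)
phase 2: p=0.1047, T=0.633, ωT=2.142895, cosh=4.320697, sinh=4.203382; start (x,ẋ)=(0.133805, 0.782370) → end (x,ẋ)=(1.201890, 3.794541)

x = 1.2019, ẋ = 3.7945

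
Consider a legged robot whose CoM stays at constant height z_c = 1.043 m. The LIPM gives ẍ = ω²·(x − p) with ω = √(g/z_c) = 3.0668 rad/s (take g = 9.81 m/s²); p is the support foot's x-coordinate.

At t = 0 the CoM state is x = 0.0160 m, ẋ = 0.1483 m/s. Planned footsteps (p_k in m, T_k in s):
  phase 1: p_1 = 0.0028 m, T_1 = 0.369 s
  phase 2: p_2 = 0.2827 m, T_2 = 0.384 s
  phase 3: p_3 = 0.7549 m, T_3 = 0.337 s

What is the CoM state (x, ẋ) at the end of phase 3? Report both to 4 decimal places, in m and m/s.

x = -0.4150, ẋ = -2.9747

phase 1: p=0.0028, T=0.369, ωT=1.131649, cosh=1.711634, sinh=1.389133; start (x,ẋ)=(0.016000, 0.148300) → end (x,ẋ)=(0.092567, 0.310070)
phase 2: p=0.2827, T=0.384, ωT=1.177651, cosh=1.777370, sinh=1.469369; start (x,ẋ)=(0.092567, 0.310070) → end (x,ẋ)=(0.093325, -0.305679)
phase 3: p=0.7549, T=0.337, ωT=1.033512, cosh=1.583337, sinh=1.227582; start (x,ẋ)=(0.093325, -0.305679) → end (x,ẋ)=(-0.414954, -2.974657)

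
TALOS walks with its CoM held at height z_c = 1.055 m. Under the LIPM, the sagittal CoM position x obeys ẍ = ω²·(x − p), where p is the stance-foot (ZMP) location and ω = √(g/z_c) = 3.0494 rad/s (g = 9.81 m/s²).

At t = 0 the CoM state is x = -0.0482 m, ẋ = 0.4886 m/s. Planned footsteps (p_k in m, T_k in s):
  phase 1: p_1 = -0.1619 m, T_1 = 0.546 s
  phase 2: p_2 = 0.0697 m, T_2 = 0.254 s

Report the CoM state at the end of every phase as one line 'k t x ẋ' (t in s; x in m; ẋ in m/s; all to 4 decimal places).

1 0.5460 0.5576 2.2210
2 0.8000 1.3337 4.1923

phase 1: p=-0.1619, T=0.546, ωT=1.664972, cosh=2.737362, sinh=2.548166; start (x,ẋ)=(-0.048200, 0.488600) → end (x,ẋ)=(0.557626, 2.220967)
phase 2: p=0.0697, T=0.254, ωT=0.774548, cosh=1.315261, sinh=0.854349; start (x,ẋ)=(0.557626, 2.220967) → end (x,ẋ)=(1.333698, 4.192322)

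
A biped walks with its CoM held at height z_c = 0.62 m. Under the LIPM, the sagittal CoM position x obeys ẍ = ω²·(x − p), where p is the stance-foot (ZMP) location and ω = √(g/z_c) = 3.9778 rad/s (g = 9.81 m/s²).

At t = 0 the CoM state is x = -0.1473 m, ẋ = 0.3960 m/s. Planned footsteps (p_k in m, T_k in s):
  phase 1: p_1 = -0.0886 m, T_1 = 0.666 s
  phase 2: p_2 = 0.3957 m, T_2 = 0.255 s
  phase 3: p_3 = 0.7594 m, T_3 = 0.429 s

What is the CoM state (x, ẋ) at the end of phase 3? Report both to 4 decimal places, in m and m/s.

phase 1: p=-0.0886, T=0.666, ωT=2.649215, cosh=7.106818, sinh=7.036111; start (x,ẋ)=(-0.147300, 0.396000) → end (x,ẋ)=(0.194692, 1.171390)
phase 2: p=0.3957, T=0.255, ωT=1.014339, cosh=1.560091, sinh=1.197449; start (x,ẋ)=(0.194692, 1.171390) → end (x,ẋ)=(0.434737, 0.870033)
phase 3: p=0.7594, T=0.429, ωT=1.706476, cosh=2.845509, sinh=2.664004; start (x,ẋ)=(0.434737, 0.870033) → end (x,ẋ)=(0.418245, -0.964729)

x = 0.4182, ẋ = -0.9647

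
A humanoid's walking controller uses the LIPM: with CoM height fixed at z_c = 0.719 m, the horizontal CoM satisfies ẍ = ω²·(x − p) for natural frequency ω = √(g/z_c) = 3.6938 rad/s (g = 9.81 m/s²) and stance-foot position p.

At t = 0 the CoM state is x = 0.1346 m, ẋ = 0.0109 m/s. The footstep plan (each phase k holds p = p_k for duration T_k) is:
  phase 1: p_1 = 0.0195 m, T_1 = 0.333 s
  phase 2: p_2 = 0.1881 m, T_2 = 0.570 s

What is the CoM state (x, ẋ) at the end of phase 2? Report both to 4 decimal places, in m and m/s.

x = 1.1458, ẋ = 3.5987

phase 1: p=0.0195, T=0.333, ωT=1.230035, cosh=1.856816, sinh=1.564534; start (x,ẋ)=(0.134600, 0.010900) → end (x,ẋ)=(0.237836, 0.685411)
phase 2: p=0.1881, T=0.570, ωT=2.105466, cosh=4.166359, sinh=4.044570; start (x,ẋ)=(0.237836, 0.685411) → end (x,ẋ)=(1.145818, 3.598721)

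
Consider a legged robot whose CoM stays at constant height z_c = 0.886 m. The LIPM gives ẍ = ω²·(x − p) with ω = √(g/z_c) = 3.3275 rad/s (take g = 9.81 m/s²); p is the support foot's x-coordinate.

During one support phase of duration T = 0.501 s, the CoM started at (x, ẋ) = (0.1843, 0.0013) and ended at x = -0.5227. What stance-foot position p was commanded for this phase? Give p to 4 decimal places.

p = 0.5906

ωT = 3.3275·0.501 = 1.667077; cosh(ωT) = 2.742732, sinh(ωT) = 2.553934
x(T) = p + (x₀−p)·cosh(ωT) + (ẋ₀/ω)·sinh(ωT) ⇒ p·(1 − cosh) = x(T) − x₀·cosh − (ẋ₀/ω)·sinh
numerator   = -0.5227 − (0.1843)·2.742732 − (0.0013/3.3275)·2.553934 = -1.029183
denominator = 1 − 2.742732 = -1.742732
p = -1.029183 / -1.742732 = 0.5906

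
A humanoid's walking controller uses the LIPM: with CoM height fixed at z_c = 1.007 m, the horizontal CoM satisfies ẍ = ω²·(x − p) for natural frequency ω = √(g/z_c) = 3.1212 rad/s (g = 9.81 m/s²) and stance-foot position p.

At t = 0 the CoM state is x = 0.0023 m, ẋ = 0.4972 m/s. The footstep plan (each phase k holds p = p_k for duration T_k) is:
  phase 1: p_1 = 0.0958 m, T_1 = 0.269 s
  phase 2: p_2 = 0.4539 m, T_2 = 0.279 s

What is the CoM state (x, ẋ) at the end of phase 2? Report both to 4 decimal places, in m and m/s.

phase 1: p=0.0958, T=0.269, ωT=0.839603, cosh=1.373665, sinh=0.941783; start (x,ẋ)=(0.002300, 0.497200) → end (x,ẋ)=(0.117386, 0.408144)
phase 2: p=0.4539, T=0.279, ωT=0.870815, cosh=1.403733, sinh=0.985123; start (x,ẋ)=(0.117386, 0.408144) → end (x,ẋ)=(0.110344, -0.461777)

x = 0.1103, ẋ = -0.4618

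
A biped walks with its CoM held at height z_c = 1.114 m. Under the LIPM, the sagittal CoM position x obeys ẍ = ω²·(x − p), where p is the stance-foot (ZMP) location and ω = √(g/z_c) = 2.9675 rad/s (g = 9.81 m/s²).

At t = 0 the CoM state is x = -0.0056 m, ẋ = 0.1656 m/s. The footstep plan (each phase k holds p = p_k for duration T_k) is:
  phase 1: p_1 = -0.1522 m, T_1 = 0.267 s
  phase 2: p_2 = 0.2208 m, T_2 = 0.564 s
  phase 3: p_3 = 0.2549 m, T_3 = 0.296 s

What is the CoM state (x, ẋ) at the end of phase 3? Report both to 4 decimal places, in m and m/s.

phase 1: p=-0.1522, T=0.267, ωT=0.792323, cosh=1.330656, sinh=0.877864; start (x,ẋ)=(-0.005600, 0.165600) → end (x,ẋ)=(0.091863, 0.602259)
phase 2: p=0.2208, T=0.564, ωT=1.673670, cosh=2.759628, sinh=2.572071; start (x,ẋ)=(0.091863, 0.602259) → end (x,ẋ)=(0.386987, 0.677882)
phase 3: p=0.2549, T=0.296, ωT=0.878380, cosh=1.411226, sinh=0.995771; start (x,ẋ)=(0.386987, 0.677882) → end (x,ẋ)=(0.668774, 1.346957)

x = 0.6688, ẋ = 1.3470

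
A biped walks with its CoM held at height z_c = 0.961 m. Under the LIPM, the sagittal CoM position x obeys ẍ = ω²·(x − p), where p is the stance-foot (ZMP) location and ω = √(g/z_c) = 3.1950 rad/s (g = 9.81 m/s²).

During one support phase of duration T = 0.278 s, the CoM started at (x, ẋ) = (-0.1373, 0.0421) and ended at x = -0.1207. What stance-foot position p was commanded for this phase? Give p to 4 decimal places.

p = -0.1451

ωT = 3.1950·0.278 = 0.888210; cosh(ωT) = 1.421083, sinh(ωT) = 1.009692
x(T) = p + (x₀−p)·cosh(ωT) + (ẋ₀/ω)·sinh(ωT) ⇒ p·(1 − cosh) = x(T) − x₀·cosh − (ẋ₀/ω)·sinh
numerator   = -0.1207 − (-0.1373)·1.421083 − (0.0421/3.1950)·1.009692 = 0.061110
denominator = 1 − 1.421083 = -0.421083
p = 0.061110 / -0.421083 = -0.1451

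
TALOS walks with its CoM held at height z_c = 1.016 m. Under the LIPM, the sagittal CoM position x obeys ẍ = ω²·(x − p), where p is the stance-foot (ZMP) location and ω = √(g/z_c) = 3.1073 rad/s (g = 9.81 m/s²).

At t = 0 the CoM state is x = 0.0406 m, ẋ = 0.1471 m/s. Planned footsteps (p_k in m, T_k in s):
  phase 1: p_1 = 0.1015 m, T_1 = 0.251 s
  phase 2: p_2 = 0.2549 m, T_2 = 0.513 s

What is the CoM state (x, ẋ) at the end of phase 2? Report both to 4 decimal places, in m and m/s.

phase 1: p=0.1015, T=0.251, ωT=0.779932, cosh=1.319881, sinh=0.861444; start (x,ẋ)=(0.040600, 0.147100) → end (x,ẋ)=(0.061900, 0.031140)
phase 2: p=0.2549, T=0.513, ωT=1.594045, cosh=2.563363, sinh=2.360261; start (x,ẋ)=(0.061900, 0.031140) → end (x,ẋ)=(-0.216176, -1.335647)

x = -0.2162, ẋ = -1.3356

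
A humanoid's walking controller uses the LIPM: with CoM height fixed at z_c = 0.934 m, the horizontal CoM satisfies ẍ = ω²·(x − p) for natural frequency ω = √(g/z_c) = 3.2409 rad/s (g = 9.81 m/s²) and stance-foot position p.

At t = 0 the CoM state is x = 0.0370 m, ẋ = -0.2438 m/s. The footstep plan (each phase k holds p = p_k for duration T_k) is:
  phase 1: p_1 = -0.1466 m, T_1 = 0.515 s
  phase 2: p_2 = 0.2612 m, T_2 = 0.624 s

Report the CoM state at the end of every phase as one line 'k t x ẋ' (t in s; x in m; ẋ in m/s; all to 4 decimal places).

1 0.5150 0.1654 0.8530
2 1.1390 0.8697 2.1262

phase 1: p=-0.1466, T=0.515, ωT=1.669064, cosh=2.747809, sinh=2.559386; start (x,ẋ)=(0.037000, -0.243800) → end (x,ẋ)=(0.165365, 0.852994)
phase 2: p=0.2612, T=0.624, ωT=2.022322, cosh=3.844097, sinh=3.711749; start (x,ẋ)=(0.165365, 0.852994) → end (x,ẋ)=(0.869722, 2.126156)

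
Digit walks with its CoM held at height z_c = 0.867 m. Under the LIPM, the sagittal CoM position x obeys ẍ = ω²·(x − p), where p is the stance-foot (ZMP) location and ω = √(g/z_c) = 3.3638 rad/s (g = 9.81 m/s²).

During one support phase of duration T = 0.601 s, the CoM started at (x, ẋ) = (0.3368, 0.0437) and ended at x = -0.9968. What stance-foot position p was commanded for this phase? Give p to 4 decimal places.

p = 0.8231

ωT = 3.3638·0.601 = 2.021644; cosh(ωT) = 3.841582, sinh(ωT) = 3.709145
x(T) = p + (x₀−p)·cosh(ωT) + (ẋ₀/ω)·sinh(ωT) ⇒ p·(1 − cosh) = x(T) − x₀·cosh − (ẋ₀/ω)·sinh
numerator   = -0.9968 − (0.3368)·3.841582 − (0.0437/3.3638)·3.709145 = -2.338831
denominator = 1 − 3.841582 = -2.841582
p = -2.338831 / -2.841582 = 0.8231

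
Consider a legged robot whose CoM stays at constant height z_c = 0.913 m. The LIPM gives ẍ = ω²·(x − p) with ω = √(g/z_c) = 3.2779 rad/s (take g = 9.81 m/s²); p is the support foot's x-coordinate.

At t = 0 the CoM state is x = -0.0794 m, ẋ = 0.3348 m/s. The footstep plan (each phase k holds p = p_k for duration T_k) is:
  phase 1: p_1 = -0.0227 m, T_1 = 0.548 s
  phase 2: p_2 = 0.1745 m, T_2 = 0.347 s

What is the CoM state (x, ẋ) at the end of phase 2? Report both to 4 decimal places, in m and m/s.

phase 1: p=-0.0227, T=0.548, ωT=1.796289, cosh=3.096577, sinh=2.930663; start (x,ẋ)=(-0.079400, 0.334800) → end (x,ẋ)=(0.101058, 0.492050)
phase 2: p=0.1745, T=0.347, ωT=1.137431, cosh=1.719694, sinh=1.399053; start (x,ẋ)=(0.101058, 0.492050) → end (x,ẋ)=(0.258216, 0.509373)

x = 0.2582, ẋ = 0.5094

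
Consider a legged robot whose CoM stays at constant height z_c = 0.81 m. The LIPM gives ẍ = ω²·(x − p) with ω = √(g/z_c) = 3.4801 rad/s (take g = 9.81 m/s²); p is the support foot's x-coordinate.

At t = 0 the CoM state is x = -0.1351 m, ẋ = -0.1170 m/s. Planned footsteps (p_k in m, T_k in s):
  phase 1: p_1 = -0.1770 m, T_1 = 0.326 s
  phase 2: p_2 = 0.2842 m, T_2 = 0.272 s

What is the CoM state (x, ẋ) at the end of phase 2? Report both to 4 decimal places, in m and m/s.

x = -0.3616, ẋ = -1.6575

phase 1: p=-0.1770, T=0.326, ωT=1.134513, cosh=1.715618, sinh=1.394039; start (x,ẋ)=(-0.135100, -0.117000) → end (x,ẋ)=(-0.151983, 0.002546)
phase 2: p=0.2842, T=0.272, ωT=0.946587, cosh=1.482482, sinh=1.094419; start (x,ẋ)=(-0.151983, 0.002546) → end (x,ẋ)=(-0.361632, -1.657509)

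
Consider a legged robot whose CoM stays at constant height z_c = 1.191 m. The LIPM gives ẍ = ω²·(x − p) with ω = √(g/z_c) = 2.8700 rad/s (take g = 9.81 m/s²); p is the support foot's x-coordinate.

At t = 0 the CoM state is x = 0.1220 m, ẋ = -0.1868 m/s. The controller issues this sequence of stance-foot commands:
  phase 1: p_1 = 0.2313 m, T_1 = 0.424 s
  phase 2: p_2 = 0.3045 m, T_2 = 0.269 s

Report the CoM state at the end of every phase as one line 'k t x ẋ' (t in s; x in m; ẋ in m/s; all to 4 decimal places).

1 0.4240 -0.0697 -0.8262
2 0.6930 -0.4318 -1.9988

phase 1: p=0.2313, T=0.424, ωT=1.216880, cosh=1.836394, sinh=1.540242; start (x,ẋ)=(0.122000, -0.186800) → end (x,ẋ)=(-0.069668, -0.826198)
phase 2: p=0.3045, T=0.269, ωT=0.772030, cosh=1.313115, sinh=0.851040; start (x,ẋ)=(-0.069668, -0.826198) → end (x,ẋ)=(-0.431818, -1.998793)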